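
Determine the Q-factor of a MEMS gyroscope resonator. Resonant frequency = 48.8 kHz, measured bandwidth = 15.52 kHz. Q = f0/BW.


Step 1: Q = f0 / bandwidth
Step 2: Q = 48.8 / 15.52
Q = 3.1


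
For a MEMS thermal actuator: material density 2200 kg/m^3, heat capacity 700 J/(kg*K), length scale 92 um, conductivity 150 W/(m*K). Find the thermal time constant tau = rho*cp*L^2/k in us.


Step 1: Convert L to m: L = 92e-6 m
Step 2: L^2 = (92e-6)^2 = 8.464e-09 m^2
Step 3: tau = 2200 * 700 * 8.464e-09 / 150 = 8.689707e-05 s
Step 4: Convert to microseconds (multiply by 1e6).
tau = 86.897 us


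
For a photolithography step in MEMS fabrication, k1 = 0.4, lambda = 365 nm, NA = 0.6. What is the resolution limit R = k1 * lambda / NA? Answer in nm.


Step 1: Identify values: k1 = 0.4, lambda = 365 nm, NA = 0.6
Step 2: R = k1 * lambda / NA
R = 0.4 * 365 / 0.6
R = 243.3 nm


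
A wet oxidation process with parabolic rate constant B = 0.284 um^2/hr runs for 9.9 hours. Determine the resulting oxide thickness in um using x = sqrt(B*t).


Step 1: Compute B*t = 0.284 * 9.9 = 2.8116
Step 2: x = sqrt(2.8116)
x = 1.677 um


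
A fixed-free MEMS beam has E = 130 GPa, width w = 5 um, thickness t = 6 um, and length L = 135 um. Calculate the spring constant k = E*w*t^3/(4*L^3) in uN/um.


Step 1: Convert E to consistent units (1 GPa = 1000 uN/um^2).
E = 130 GPa = 130000 uN/um^2
Step 2: Compute t^3 = 6^3 = 216
Step 3: Compute L^3 = 135^3 = 2460375
Step 4: k = 130000 * 5 * 216 / (4 * 2460375)
k = 14.2661 uN/um


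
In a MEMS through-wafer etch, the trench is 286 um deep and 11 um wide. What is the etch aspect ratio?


Step 1: AR = depth / width
Step 2: AR = 286 / 11
AR = 26.0


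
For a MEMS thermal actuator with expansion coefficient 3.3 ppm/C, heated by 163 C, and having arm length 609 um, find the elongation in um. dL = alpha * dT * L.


Step 1: Convert CTE: alpha = 3.3 ppm/C = 3.3e-6 /C
Step 2: dL = 3.3e-6 * 163 * 609
dL = 0.3276 um


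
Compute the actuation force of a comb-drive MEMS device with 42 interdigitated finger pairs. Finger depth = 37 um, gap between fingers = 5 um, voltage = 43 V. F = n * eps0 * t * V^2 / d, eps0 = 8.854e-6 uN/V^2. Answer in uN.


Step 1: Parameters: n=42, eps0=8.854e-6 uN/V^2, t=37 um, V=43 V, d=5 um
Step 2: V^2 = 1849
Step 3: F = 42 * 8.854e-6 * 37 * 1849 / 5
F = 5.088 uN


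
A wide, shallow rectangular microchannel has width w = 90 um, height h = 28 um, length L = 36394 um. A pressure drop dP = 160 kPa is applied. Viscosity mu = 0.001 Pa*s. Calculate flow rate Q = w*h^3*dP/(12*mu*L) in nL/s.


Step 1: Convert all dimensions to SI (meters).
w = 90e-6 m, h = 28e-6 m, L = 36394e-6 m, dP = 160e3 Pa
Step 2: Q = w * h^3 * dP / (12 * mu * L)
Q = 90e-6 * (28e-6)^3 * 160e3 / (12 * 0.001 * 36394e-6) = 7.2381162e-10 m^3/s
Step 3: Convert Q from m^3/s to nL/s (1 m^3 = 1e12 nL, so multiply by 1e12).
Q = 723.812 nL/s


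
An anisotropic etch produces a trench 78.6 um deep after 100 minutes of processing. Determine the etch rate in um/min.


Step 1: Etch rate = depth / time
Step 2: rate = 78.6 / 100
rate = 0.786 um/min


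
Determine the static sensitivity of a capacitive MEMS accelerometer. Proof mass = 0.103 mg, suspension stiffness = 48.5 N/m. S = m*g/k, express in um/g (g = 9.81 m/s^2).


Step 1: Convert mass: m = 0.103 mg = 1.03e-07 kg
Step 2: S = m * g / k = 1.03e-07 * 9.81 / 48.5
Step 3: S = 2.08e-08 m/g
Step 4: Convert to um/g: S = 0.021 um/g


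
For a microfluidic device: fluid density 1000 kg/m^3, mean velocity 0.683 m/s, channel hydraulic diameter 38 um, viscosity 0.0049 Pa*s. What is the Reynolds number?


Step 1: Convert Dh to meters: Dh = 38e-6 m
Step 2: Re = rho * v * Dh / mu
Re = 1000 * 0.683 * 38e-6 / 0.0049
Re = 5.297


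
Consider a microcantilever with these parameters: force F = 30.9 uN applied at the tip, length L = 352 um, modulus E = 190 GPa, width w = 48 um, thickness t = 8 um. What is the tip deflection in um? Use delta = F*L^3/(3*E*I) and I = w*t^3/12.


Step 1: Calculate the second moment of area.
I = w * t^3 / 12 = 48 * 8^3 / 12 = 2048.0 um^4
Step 2: Convert E to consistent units (1 GPa = 1000 uN/um^2).
E = 190 GPa = 190000 uN/um^2
Step 3: Calculate tip deflection.
delta = F * L^3 / (3 * E * I)
delta = 30.9 * 352^3 / (3 * 190000 * 2048.0)
delta = 1.1545 um


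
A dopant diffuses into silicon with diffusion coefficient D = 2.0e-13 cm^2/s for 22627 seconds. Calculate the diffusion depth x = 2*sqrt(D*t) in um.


Step 1: Compute D*t = 2.0e-13 * 22627 = 4.5254e-09 cm^2
Step 2: sqrt(D*t) = 6.72711e-05 cm
Step 3: x = 2 * 6.72711e-05 cm = 1.345422e-04 cm
Step 4: Convert to um (1 cm = 1e4 um): x = 1.345 um


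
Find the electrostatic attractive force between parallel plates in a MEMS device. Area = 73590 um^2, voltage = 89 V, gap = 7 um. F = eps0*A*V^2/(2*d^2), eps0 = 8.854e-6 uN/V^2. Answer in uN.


Step 1: Identify parameters.
eps0 = 8.854e-6 uN/V^2, A = 73590 um^2, V = 89 V, d = 7 um
Step 2: Compute V^2 = 89^2 = 7921
Step 3: Compute d^2 = 7^2 = 49
Step 4: F = 0.5 * 8.854e-6 * 73590 * 7921 / 49
F = 52.664 uN


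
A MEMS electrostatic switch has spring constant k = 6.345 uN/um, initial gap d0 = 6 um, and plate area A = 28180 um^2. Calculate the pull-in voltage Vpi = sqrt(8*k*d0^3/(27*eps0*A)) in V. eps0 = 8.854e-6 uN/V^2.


Step 1: Compute numerator: 8 * k * d0^3 = 8 * 6.345 * 6^3 = 10964.16
Step 2: Compute denominator: 27 * eps0 * A = 27 * 8.854e-6 * 28180 = 6.736654
Step 3: Vpi = sqrt(10964.16 / 6.736654)
Vpi = 40.34 V


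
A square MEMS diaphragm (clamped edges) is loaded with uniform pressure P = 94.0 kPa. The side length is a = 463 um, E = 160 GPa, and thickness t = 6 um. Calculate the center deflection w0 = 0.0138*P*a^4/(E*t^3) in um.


Step 1: Convert pressure to compatible units (E is in GPa, so P in GPa).
P = 94.0 kPa = 94.0e-6 GPa
Step 2: Compute numerator: 0.0138 * P * a^4.
a^4 = 463^4 = 45954068161
numerator = 0.0138 * 94.0e-6 * 45954068161 = 5.961162e+04
Step 3: Compute denominator: E * t^3 = 160 * 6^3 = 34560
Step 4: w0 = numerator / denominator = 5.961162e+04 / 34560 = 1.7249 um


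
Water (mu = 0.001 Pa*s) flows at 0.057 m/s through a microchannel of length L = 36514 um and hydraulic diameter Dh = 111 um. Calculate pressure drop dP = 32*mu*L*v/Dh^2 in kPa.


Step 1: Convert to SI: L = 36514e-6 m, Dh = 111e-6 m
Step 2: dP = 32 * 0.001 * 36514e-6 * 0.057 / (111e-6)^2
Step 3: dP = 5405.53 Pa
Step 4: Convert to kPa: dP = 5.41 kPa


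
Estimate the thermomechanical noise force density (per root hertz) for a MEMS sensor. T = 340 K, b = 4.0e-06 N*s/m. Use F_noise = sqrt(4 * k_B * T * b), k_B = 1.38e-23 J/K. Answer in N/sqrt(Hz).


Step 1: Compute 4 * k_B * T * b
= 4 * 1.38e-23 * 340 * 4.0e-06
= 7.5072e-26 N^2/Hz
Step 2: F_noise = sqrt(7.5072e-26)
F_noise = 2.74e-13 N/sqrt(Hz)


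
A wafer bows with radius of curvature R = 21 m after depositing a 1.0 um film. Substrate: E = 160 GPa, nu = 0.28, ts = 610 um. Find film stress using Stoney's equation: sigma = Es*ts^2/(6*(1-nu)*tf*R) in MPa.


Step 1: Compute numerator: Es * ts^2 = 160 * 610^2 = 59536000 (GPa*um^2)
Step 2: Compute denominator (R in um): 6*(1-nu)*tf*R = 6*0.72*1.0*21e6 = 90720000.0 (um^2)
Step 3: sigma (GPa) = 59536000 / 90720000.0 = 6.56261e-01 GPa
Step 4: Convert to MPa (x1000): sigma = 656.3 MPa


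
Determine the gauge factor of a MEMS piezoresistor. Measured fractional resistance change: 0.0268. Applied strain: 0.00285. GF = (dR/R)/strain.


Step 1: Identify values.
dR/R = 0.0268, strain = 0.00285
Step 2: GF = (dR/R) / strain = 0.0268 / 0.00285
GF = 9.4


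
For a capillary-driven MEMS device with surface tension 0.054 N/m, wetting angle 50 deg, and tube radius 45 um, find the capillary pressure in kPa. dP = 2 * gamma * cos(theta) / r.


Step 1: cos(50 deg) = 0.6428
Step 2: Convert r to m: r = 45e-6 m
Step 3: dP = 2 * 0.054 * 0.6428 / 45e-6 = 1542.7 Pa
Step 4: Convert Pa to kPa (divide by 1000).
dP = 1.54 kPa


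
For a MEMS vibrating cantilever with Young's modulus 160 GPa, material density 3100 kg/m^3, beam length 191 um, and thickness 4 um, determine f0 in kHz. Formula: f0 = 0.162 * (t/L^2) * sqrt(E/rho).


Step 1: Convert units to SI.
t_SI = 4e-6 m, L_SI = 191e-6 m
Step 2: Calculate sqrt(E/rho).
sqrt(160e9 / 3100) = 7184.21 m/s
Step 3: Compute f0.
f0 = 0.162 * 4e-6 / (191e-6)^2 * 7184.21 = 127610.8 Hz = 127.61 kHz


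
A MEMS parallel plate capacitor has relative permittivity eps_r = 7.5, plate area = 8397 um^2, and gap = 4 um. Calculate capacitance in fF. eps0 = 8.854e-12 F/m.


Step 1: Convert area to m^2: A = 8397e-12 m^2
Step 2: Convert gap to m: d = 4e-6 m
Step 3: C = eps0 * eps_r * A / d
C = 8.854e-12 * 7.5 * 8397e-12 / 4e-6
Step 4: Convert to fF (multiply by 1e15).
C = 139.4 fF


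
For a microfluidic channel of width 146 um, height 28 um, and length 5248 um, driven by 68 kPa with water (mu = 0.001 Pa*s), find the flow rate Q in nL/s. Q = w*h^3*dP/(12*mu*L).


Step 1: Convert all dimensions to SI (meters).
w = 146e-6 m, h = 28e-6 m, L = 5248e-6 m, dP = 68e3 Pa
Step 2: Q = w * h^3 * dP / (12 * mu * L)
Q = 146e-6 * (28e-6)^3 * 68e3 / (12 * 0.001 * 5248e-6) = 3.4606748e-09 m^3/s
Step 3: Convert Q from m^3/s to nL/s (1 m^3 = 1e12 nL, so multiply by 1e12).
Q = 3460.675 nL/s


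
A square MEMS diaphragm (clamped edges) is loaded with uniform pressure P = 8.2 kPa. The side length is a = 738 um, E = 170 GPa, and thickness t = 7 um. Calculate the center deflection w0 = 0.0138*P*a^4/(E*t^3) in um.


Step 1: Convert pressure to compatible units (E is in GPa, so P in GPa).
P = 8.2 kPa = 8.2e-6 GPa
Step 2: Compute numerator: 0.0138 * P * a^4.
a^4 = 738^4 = 296637086736
numerator = 0.0138 * 8.2e-6 * 296637086736 = 3.35675e+04
Step 3: Compute denominator: E * t^3 = 170 * 7^3 = 58310
Step 4: w0 = numerator / denominator = 3.35675e+04 / 58310 = 0.5757 um


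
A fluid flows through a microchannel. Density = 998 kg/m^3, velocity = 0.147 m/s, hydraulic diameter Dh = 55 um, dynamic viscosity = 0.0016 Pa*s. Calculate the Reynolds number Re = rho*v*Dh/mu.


Step 1: Convert Dh to meters: Dh = 55e-6 m
Step 2: Re = rho * v * Dh / mu
Re = 998 * 0.147 * 55e-6 / 0.0016
Re = 5.043


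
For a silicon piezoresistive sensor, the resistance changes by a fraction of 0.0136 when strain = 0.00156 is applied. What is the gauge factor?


Step 1: Identify values.
dR/R = 0.0136, strain = 0.00156
Step 2: GF = (dR/R) / strain = 0.0136 / 0.00156
GF = 8.7


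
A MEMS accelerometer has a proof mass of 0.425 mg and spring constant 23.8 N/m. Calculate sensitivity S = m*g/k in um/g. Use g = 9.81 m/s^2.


Step 1: Convert mass: m = 0.425 mg = 4.25e-07 kg
Step 2: S = m * g / k = 4.25e-07 * 9.81 / 23.8
Step 3: S = 1.75e-07 m/g
Step 4: Convert to um/g: S = 0.175 um/g


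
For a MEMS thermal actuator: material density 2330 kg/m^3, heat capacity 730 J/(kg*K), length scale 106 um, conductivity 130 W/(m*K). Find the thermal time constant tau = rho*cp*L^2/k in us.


Step 1: Convert L to m: L = 106e-6 m
Step 2: L^2 = (106e-6)^2 = 1.1236e-08 m^2
Step 3: tau = 2330 * 730 * 1.1236e-08 / 130 = 1.470101e-04 s
Step 4: Convert to microseconds (multiply by 1e6).
tau = 147.01 us


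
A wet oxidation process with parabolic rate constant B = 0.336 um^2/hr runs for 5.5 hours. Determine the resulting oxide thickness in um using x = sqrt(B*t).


Step 1: Compute B*t = 0.336 * 5.5 = 1.848
Step 2: x = sqrt(1.848)
x = 1.359 um


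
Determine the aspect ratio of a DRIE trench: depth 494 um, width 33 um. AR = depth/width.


Step 1: AR = depth / width
Step 2: AR = 494 / 33
AR = 15.0


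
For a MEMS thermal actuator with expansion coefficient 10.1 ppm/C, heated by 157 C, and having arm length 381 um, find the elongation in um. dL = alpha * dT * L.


Step 1: Convert CTE: alpha = 10.1 ppm/C = 10.1e-6 /C
Step 2: dL = 10.1e-6 * 157 * 381
dL = 0.6042 um


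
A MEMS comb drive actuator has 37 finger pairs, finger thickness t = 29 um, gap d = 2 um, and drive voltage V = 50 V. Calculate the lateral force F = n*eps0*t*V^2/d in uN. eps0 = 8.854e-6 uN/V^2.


Step 1: Parameters: n=37, eps0=8.854e-6 uN/V^2, t=29 um, V=50 V, d=2 um
Step 2: V^2 = 2500
Step 3: F = 37 * 8.854e-6 * 29 * 2500 / 2
F = 11.875 uN


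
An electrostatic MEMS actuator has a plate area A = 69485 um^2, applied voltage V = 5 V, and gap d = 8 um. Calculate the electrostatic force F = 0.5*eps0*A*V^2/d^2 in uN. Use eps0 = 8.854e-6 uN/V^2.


Step 1: Identify parameters.
eps0 = 8.854e-6 uN/V^2, A = 69485 um^2, V = 5 V, d = 8 um
Step 2: Compute V^2 = 5^2 = 25
Step 3: Compute d^2 = 8^2 = 64
Step 4: F = 0.5 * 8.854e-6 * 69485 * 25 / 64
F = 0.12 uN


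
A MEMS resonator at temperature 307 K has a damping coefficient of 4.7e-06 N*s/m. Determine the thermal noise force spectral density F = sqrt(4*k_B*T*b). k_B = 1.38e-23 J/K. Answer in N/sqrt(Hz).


Step 1: Compute 4 * k_B * T * b
= 4 * 1.38e-23 * 307 * 4.7e-06
= 7.9648e-26 N^2/Hz
Step 2: F_noise = sqrt(7.9648e-26)
F_noise = 2.82e-13 N/sqrt(Hz)


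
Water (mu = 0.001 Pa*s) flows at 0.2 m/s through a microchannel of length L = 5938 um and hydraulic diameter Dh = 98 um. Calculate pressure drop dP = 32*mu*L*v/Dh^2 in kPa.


Step 1: Convert to SI: L = 5938e-6 m, Dh = 98e-6 m
Step 2: dP = 32 * 0.001 * 5938e-6 * 0.2 / (98e-6)^2
Step 3: dP = 3957.02 Pa
Step 4: Convert to kPa: dP = 3.96 kPa


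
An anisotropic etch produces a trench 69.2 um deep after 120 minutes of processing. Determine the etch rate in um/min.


Step 1: Etch rate = depth / time
Step 2: rate = 69.2 / 120
rate = 0.577 um/min


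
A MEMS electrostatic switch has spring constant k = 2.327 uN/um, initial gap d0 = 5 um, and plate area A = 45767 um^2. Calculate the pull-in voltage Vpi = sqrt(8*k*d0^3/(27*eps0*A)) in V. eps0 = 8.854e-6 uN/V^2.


Step 1: Compute numerator: 8 * k * d0^3 = 8 * 2.327 * 5^3 = 2327.0
Step 2: Compute denominator: 27 * eps0 * A = 27 * 8.854e-6 * 45767 = 10.940967
Step 3: Vpi = sqrt(2327.0 / 10.940967)
Vpi = 14.58 V


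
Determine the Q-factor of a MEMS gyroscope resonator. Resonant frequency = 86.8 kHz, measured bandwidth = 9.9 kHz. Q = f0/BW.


Step 1: Q = f0 / bandwidth
Step 2: Q = 86.8 / 9.9
Q = 8.8


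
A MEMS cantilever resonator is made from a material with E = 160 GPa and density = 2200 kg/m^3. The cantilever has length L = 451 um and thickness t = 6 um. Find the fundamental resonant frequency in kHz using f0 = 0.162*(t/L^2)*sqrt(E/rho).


Step 1: Convert units to SI.
t_SI = 6e-6 m, L_SI = 451e-6 m
Step 2: Calculate sqrt(E/rho).
sqrt(160e9 / 2200) = 8528.03 m/s
Step 3: Compute f0.
f0 = 0.162 * 6e-6 / (451e-6)^2 * 8528.03 = 40753.2 Hz = 40.75 kHz


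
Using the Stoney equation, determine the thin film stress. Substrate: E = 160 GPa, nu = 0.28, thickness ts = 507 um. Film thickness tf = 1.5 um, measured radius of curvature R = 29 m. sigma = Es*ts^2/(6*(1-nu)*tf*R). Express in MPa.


Step 1: Compute numerator: Es * ts^2 = 160 * 507^2 = 41127840 (GPa*um^2)
Step 2: Compute denominator (R in um): 6*(1-nu)*tf*R = 6*0.72*1.5*29e6 = 187920000.0 (um^2)
Step 3: sigma (GPa) = 41127840 / 187920000.0 = 2.18858e-01 GPa
Step 4: Convert to MPa (x1000): sigma = 218.9 MPa


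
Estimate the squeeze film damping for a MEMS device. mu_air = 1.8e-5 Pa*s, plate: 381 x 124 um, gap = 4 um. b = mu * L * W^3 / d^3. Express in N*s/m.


Step 1: Convert to SI.
L = 381e-6 m, W = 124e-6 m, d = 4e-6 m
Step 2: W^3 = (124e-6)^3 = 1.91e-12 m^3
Step 3: d^3 = (4e-6)^3 = 6.40e-17 m^3
Step 4: b = 1.8e-5 * 381e-6 * 1.91e-12 / 6.40e-17
b = 2.04e-04 N*s/m


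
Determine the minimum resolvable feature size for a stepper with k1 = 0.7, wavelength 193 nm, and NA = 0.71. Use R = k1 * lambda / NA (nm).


Step 1: Identify values: k1 = 0.7, lambda = 193 nm, NA = 0.71
Step 2: R = k1 * lambda / NA
R = 0.7 * 193 / 0.71
R = 190.3 nm


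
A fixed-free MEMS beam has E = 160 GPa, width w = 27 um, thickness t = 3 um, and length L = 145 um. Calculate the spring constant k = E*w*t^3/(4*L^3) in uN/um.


Step 1: Convert E to consistent units (1 GPa = 1000 uN/um^2).
E = 160 GPa = 160000 uN/um^2
Step 2: Compute t^3 = 3^3 = 27
Step 3: Compute L^3 = 145^3 = 3048625
Step 4: k = 160000 * 27 * 27 / (4 * 3048625)
k = 9.565 uN/um


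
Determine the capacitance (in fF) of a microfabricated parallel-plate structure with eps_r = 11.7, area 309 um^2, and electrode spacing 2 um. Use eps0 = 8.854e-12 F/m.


Step 1: Convert area to m^2: A = 309e-12 m^2
Step 2: Convert gap to m: d = 2e-6 m
Step 3: C = eps0 * eps_r * A / d
C = 8.854e-12 * 11.7 * 309e-12 / 2e-6
Step 4: Convert to fF (multiply by 1e15).
C = 16.0 fF


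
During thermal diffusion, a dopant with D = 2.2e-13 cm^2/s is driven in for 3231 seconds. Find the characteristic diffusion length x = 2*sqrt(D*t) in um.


Step 1: Compute D*t = 2.2e-13 * 3231 = 7.1082e-10 cm^2
Step 2: sqrt(D*t) = 2.6661e-05 cm
Step 3: x = 2 * 2.6661e-05 cm = 5.3322e-05 cm
Step 4: Convert to um (1 cm = 1e4 um): x = 0.533 um


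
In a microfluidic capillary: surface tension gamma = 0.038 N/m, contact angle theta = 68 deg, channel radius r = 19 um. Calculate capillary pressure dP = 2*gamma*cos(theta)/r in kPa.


Step 1: cos(68 deg) = 0.3746
Step 2: Convert r to m: r = 19e-6 m
Step 3: dP = 2 * 0.038 * 0.3746 / 19e-6 = 1498.4 Pa
Step 4: Convert Pa to kPa (divide by 1000).
dP = 1.5 kPa


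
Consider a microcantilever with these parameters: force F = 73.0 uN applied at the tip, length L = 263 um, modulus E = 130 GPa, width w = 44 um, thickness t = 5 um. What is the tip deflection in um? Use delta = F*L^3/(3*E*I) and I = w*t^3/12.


Step 1: Calculate the second moment of area.
I = w * t^3 / 12 = 44 * 5^3 / 12 = 458.3333 um^4
Step 2: Convert E to consistent units (1 GPa = 1000 uN/um^2).
E = 130 GPa = 130000 uN/um^2
Step 3: Calculate tip deflection.
delta = F * L^3 / (3 * E * I)
delta = 73.0 * 263^3 / (3 * 130000 * 458.3333)
delta = 7.4292 um


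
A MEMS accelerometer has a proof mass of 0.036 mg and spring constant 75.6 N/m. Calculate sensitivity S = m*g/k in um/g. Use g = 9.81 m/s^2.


Step 1: Convert mass: m = 0.036 mg = 3.60e-08 kg
Step 2: S = m * g / k = 3.60e-08 * 9.81 / 75.6
Step 3: S = 4.67e-09 m/g
Step 4: Convert to um/g: S = 0.005 um/g


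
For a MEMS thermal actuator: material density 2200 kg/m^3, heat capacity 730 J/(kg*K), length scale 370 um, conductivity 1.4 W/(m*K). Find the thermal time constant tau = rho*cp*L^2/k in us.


Step 1: Convert L to m: L = 370e-6 m
Step 2: L^2 = (370e-6)^2 = 1.369e-07 m^2
Step 3: tau = 2200 * 730 * 1.369e-07 / 1.4 = 1.5704385714e-01 s
Step 4: Convert to microseconds (multiply by 1e6).
tau = 157043.857 us


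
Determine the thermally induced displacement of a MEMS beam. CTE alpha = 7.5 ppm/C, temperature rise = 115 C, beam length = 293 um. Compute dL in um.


Step 1: Convert CTE: alpha = 7.5 ppm/C = 7.5e-6 /C
Step 2: dL = 7.5e-6 * 115 * 293
dL = 0.2527 um


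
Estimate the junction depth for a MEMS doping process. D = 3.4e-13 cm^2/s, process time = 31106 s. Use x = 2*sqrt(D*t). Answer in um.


Step 1: Compute D*t = 3.4e-13 * 31106 = 1.057604e-08 cm^2
Step 2: sqrt(D*t) = 1.0284e-04 cm
Step 3: x = 2 * 1.0284e-04 cm = 2.0568e-04 cm
Step 4: Convert to um (1 cm = 1e4 um): x = 2.057 um


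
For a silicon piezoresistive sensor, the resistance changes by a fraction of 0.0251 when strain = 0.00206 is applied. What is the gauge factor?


Step 1: Identify values.
dR/R = 0.0251, strain = 0.00206
Step 2: GF = (dR/R) / strain = 0.0251 / 0.00206
GF = 12.2


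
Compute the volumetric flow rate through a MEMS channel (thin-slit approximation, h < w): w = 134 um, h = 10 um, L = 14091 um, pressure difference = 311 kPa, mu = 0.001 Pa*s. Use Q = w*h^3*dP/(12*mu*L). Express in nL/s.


Step 1: Convert all dimensions to SI (meters).
w = 134e-6 m, h = 10e-6 m, L = 14091e-6 m, dP = 311e3 Pa
Step 2: Q = w * h^3 * dP / (12 * mu * L)
Q = 134e-6 * (10e-6)^3 * 311e3 / (12 * 0.001 * 14091e-6) = 2.4645755e-10 m^3/s
Step 3: Convert Q from m^3/s to nL/s (1 m^3 = 1e12 nL, so multiply by 1e12).
Q = 246.458 nL/s


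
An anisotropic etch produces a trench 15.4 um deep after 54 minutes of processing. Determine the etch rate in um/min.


Step 1: Etch rate = depth / time
Step 2: rate = 15.4 / 54
rate = 0.285 um/min


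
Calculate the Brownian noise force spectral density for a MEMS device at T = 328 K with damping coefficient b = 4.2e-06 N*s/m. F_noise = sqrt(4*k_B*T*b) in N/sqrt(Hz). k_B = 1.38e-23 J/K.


Step 1: Compute 4 * k_B * T * b
= 4 * 1.38e-23 * 328 * 4.2e-06
= 7.6044e-26 N^2/Hz
Step 2: F_noise = sqrt(7.6044e-26)
F_noise = 2.76e-13 N/sqrt(Hz)


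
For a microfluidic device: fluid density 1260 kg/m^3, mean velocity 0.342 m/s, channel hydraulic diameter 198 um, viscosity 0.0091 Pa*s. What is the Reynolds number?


Step 1: Convert Dh to meters: Dh = 198e-6 m
Step 2: Re = rho * v * Dh / mu
Re = 1260 * 0.342 * 198e-6 / 0.0091
Re = 9.376


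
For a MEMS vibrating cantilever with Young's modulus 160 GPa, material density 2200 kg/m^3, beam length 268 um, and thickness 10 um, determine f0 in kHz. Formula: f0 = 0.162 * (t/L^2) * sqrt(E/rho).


Step 1: Convert units to SI.
t_SI = 10e-6 m, L_SI = 268e-6 m
Step 2: Calculate sqrt(E/rho).
sqrt(160e9 / 2200) = 8528.03 m/s
Step 3: Compute f0.
f0 = 0.162 * 10e-6 / (268e-6)^2 * 8528.03 = 192350.9 Hz = 192.35 kHz


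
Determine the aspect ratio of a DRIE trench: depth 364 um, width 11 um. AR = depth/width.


Step 1: AR = depth / width
Step 2: AR = 364 / 11
AR = 33.1


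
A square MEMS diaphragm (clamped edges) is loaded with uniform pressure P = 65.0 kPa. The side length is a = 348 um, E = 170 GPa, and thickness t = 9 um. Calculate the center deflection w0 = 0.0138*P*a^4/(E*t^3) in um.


Step 1: Convert pressure to compatible units (E is in GPa, so P in GPa).
P = 65.0 kPa = 65.0e-6 GPa
Step 2: Compute numerator: 0.0138 * P * a^4.
a^4 = 348^4 = 14666178816
numerator = 0.0138 * 65.0e-6 * 14666178816 = 1.31556e+04
Step 3: Compute denominator: E * t^3 = 170 * 9^3 = 123930
Step 4: w0 = numerator / denominator = 1.31556e+04 / 123930 = 0.1062 um


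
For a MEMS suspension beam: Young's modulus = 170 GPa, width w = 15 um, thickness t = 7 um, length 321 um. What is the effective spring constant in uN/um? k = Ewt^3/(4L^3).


Step 1: Convert E to consistent units (1 GPa = 1000 uN/um^2).
E = 170 GPa = 170000 uN/um^2
Step 2: Compute t^3 = 7^3 = 343
Step 3: Compute L^3 = 321^3 = 33076161
Step 4: k = 170000 * 15 * 343 / (4 * 33076161)
k = 6.6109 uN/um


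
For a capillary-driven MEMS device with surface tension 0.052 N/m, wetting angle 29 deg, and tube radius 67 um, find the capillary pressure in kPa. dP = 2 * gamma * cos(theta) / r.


Step 1: cos(29 deg) = 0.8746
Step 2: Convert r to m: r = 67e-6 m
Step 3: dP = 2 * 0.052 * 0.8746 / 67e-6 = 1357.6 Pa
Step 4: Convert Pa to kPa (divide by 1000).
dP = 1.36 kPa


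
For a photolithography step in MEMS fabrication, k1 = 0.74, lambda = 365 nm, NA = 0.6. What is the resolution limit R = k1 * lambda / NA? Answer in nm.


Step 1: Identify values: k1 = 0.74, lambda = 365 nm, NA = 0.6
Step 2: R = k1 * lambda / NA
R = 0.74 * 365 / 0.6
R = 450.2 nm


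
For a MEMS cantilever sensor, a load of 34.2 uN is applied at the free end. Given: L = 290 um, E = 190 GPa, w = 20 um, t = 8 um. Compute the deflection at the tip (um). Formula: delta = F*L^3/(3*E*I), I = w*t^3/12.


Step 1: Calculate the second moment of area.
I = w * t^3 / 12 = 20 * 8^3 / 12 = 853.3333 um^4
Step 2: Convert E to consistent units (1 GPa = 1000 uN/um^2).
E = 190 GPa = 190000 uN/um^2
Step 3: Calculate tip deflection.
delta = F * L^3 / (3 * E * I)
delta = 34.2 * 290^3 / (3 * 190000 * 853.3333)
delta = 1.7149 um


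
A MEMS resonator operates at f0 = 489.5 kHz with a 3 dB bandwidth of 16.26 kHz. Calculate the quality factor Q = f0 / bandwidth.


Step 1: Q = f0 / bandwidth
Step 2: Q = 489.5 / 16.26
Q = 30.1


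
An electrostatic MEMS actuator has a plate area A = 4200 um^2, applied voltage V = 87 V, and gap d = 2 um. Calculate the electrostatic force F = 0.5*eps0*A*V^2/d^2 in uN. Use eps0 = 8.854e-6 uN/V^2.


Step 1: Identify parameters.
eps0 = 8.854e-6 uN/V^2, A = 4200 um^2, V = 87 V, d = 2 um
Step 2: Compute V^2 = 87^2 = 7569
Step 3: Compute d^2 = 2^2 = 4
Step 4: F = 0.5 * 8.854e-6 * 4200 * 7569 / 4
F = 35.183 uN


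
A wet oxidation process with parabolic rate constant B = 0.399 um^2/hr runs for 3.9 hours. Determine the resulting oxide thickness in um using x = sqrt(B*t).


Step 1: Compute B*t = 0.399 * 3.9 = 1.5561
Step 2: x = sqrt(1.5561)
x = 1.247 um


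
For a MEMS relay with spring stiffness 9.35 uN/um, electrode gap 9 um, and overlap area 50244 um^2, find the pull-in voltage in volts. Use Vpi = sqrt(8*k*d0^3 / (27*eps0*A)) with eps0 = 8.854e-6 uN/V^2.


Step 1: Compute numerator: 8 * k * d0^3 = 8 * 9.35 * 9^3 = 54529.2
Step 2: Compute denominator: 27 * eps0 * A = 27 * 8.854e-6 * 50244 = 12.01123
Step 3: Vpi = sqrt(54529.2 / 12.01123)
Vpi = 67.38 V


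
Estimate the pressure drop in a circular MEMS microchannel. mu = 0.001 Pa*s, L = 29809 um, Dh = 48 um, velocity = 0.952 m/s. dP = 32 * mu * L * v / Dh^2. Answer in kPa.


Step 1: Convert to SI: L = 29809e-6 m, Dh = 48e-6 m
Step 2: dP = 32 * 0.001 * 29809e-6 * 0.952 / (48e-6)^2
Step 3: dP = 394141.22 Pa
Step 4: Convert to kPa: dP = 394.14 kPa


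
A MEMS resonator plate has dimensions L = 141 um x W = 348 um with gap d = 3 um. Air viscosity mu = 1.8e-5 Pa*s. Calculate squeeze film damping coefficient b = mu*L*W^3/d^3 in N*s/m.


Step 1: Convert to SI.
L = 141e-6 m, W = 348e-6 m, d = 3e-6 m
Step 2: W^3 = (348e-6)^3 = 4.21e-11 m^3
Step 3: d^3 = (3e-6)^3 = 2.70e-17 m^3
Step 4: b = 1.8e-5 * 141e-6 * 4.21e-11 / 2.70e-17
b = 3.96e-03 N*s/m


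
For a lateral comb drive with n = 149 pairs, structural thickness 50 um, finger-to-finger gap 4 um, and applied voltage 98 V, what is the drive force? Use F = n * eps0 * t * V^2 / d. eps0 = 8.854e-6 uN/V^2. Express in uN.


Step 1: Parameters: n=149, eps0=8.854e-6 uN/V^2, t=50 um, V=98 V, d=4 um
Step 2: V^2 = 9604
Step 3: F = 149 * 8.854e-6 * 50 * 9604 / 4
F = 158.375 uN


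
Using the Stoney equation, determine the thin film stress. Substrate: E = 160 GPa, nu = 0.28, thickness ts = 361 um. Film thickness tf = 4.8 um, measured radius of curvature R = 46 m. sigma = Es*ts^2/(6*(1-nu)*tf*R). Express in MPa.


Step 1: Compute numerator: Es * ts^2 = 160 * 361^2 = 20851360 (GPa*um^2)
Step 2: Compute denominator (R in um): 6*(1-nu)*tf*R = 6*0.72*4.8*46e6 = 953856000.0 (um^2)
Step 3: sigma (GPa) = 20851360 / 953856000.0 = 2.186e-02 GPa
Step 4: Convert to MPa (x1000): sigma = 21.9 MPa


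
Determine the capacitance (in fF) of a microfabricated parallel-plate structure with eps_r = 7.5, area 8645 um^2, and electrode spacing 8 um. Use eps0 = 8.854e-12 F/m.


Step 1: Convert area to m^2: A = 8645e-12 m^2
Step 2: Convert gap to m: d = 8e-6 m
Step 3: C = eps0 * eps_r * A / d
C = 8.854e-12 * 7.5 * 8645e-12 / 8e-6
Step 4: Convert to fF (multiply by 1e15).
C = 71.76 fF


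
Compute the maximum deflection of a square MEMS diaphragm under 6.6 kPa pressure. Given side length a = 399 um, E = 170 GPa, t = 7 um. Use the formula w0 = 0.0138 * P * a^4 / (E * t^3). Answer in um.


Step 1: Convert pressure to compatible units (E is in GPa, so P in GPa).
P = 6.6 kPa = 6.6e-6 GPa
Step 2: Compute numerator: 0.0138 * P * a^4.
a^4 = 399^4 = 25344958401
numerator = 0.0138 * 6.6e-6 * 25344958401 = 2.3084e+03
Step 3: Compute denominator: E * t^3 = 170 * 7^3 = 58310
Step 4: w0 = numerator / denominator = 2.3084e+03 / 58310 = 0.0396 um


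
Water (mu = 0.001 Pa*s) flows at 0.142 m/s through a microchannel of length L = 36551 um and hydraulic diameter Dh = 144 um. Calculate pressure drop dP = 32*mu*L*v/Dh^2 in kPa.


Step 1: Convert to SI: L = 36551e-6 m, Dh = 144e-6 m
Step 2: dP = 32 * 0.001 * 36551e-6 * 0.142 / (144e-6)^2
Step 3: dP = 8009.63 Pa
Step 4: Convert to kPa: dP = 8.01 kPa


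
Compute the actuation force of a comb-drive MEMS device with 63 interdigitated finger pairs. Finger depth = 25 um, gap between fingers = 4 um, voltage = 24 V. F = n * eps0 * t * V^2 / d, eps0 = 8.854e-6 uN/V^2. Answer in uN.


Step 1: Parameters: n=63, eps0=8.854e-6 uN/V^2, t=25 um, V=24 V, d=4 um
Step 2: V^2 = 576
Step 3: F = 63 * 8.854e-6 * 25 * 576 / 4
F = 2.008 uN


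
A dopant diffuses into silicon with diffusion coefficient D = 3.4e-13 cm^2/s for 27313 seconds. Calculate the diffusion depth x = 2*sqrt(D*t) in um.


Step 1: Compute D*t = 3.4e-13 * 27313 = 9.28642e-09 cm^2
Step 2: sqrt(D*t) = 9.63661e-05 cm
Step 3: x = 2 * 9.63661e-05 cm = 1.927322e-04 cm
Step 4: Convert to um (1 cm = 1e4 um): x = 1.927 um


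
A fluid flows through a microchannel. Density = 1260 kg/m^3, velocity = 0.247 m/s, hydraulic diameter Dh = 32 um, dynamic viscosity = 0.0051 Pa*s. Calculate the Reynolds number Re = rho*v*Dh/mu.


Step 1: Convert Dh to meters: Dh = 32e-6 m
Step 2: Re = rho * v * Dh / mu
Re = 1260 * 0.247 * 32e-6 / 0.0051
Re = 1.953


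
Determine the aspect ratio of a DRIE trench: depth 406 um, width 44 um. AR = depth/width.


Step 1: AR = depth / width
Step 2: AR = 406 / 44
AR = 9.2


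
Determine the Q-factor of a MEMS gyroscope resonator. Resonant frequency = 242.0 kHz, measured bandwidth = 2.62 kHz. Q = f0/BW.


Step 1: Q = f0 / bandwidth
Step 2: Q = 242.0 / 2.62
Q = 92.4


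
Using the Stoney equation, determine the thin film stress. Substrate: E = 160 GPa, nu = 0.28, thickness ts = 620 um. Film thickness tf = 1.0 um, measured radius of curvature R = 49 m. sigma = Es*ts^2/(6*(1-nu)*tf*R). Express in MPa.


Step 1: Compute numerator: Es * ts^2 = 160 * 620^2 = 61504000 (GPa*um^2)
Step 2: Compute denominator (R in um): 6*(1-nu)*tf*R = 6*0.72*1.0*49e6 = 211680000.0 (um^2)
Step 3: sigma (GPa) = 61504000 / 211680000.0 = 2.90552e-01 GPa
Step 4: Convert to MPa (x1000): sigma = 290.6 MPa


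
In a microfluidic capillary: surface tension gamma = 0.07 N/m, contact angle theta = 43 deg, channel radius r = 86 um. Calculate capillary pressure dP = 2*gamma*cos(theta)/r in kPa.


Step 1: cos(43 deg) = 0.7314
Step 2: Convert r to m: r = 86e-6 m
Step 3: dP = 2 * 0.07 * 0.7314 / 86e-6 = 1190.7 Pa
Step 4: Convert Pa to kPa (divide by 1000).
dP = 1.19 kPa


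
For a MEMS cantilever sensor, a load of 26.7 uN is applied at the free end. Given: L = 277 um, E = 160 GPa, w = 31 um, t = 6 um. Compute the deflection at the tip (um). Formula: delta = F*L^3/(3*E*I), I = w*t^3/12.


Step 1: Calculate the second moment of area.
I = w * t^3 / 12 = 31 * 6^3 / 12 = 558.0 um^4
Step 2: Convert E to consistent units (1 GPa = 1000 uN/um^2).
E = 160 GPa = 160000 uN/um^2
Step 3: Calculate tip deflection.
delta = F * L^3 / (3 * E * I)
delta = 26.7 * 277^3 / (3 * 160000 * 558.0)
delta = 2.1187 um


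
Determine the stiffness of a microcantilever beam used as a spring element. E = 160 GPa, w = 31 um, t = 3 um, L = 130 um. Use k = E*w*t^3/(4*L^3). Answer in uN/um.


Step 1: Convert E to consistent units (1 GPa = 1000 uN/um^2).
E = 160 GPa = 160000 uN/um^2
Step 2: Compute t^3 = 3^3 = 27
Step 3: Compute L^3 = 130^3 = 2197000
Step 4: k = 160000 * 31 * 27 / (4 * 2197000)
k = 15.239 uN/um


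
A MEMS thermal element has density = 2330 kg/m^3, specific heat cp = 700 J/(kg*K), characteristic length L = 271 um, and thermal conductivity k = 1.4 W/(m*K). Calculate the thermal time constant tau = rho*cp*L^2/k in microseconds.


Step 1: Convert L to m: L = 271e-6 m
Step 2: L^2 = (271e-6)^2 = 7.3441e-08 m^2
Step 3: tau = 2330 * 700 * 7.3441e-08 / 1.4 = 8.5558765e-02 s
Step 4: Convert to microseconds (multiply by 1e6).
tau = 85558.765 us


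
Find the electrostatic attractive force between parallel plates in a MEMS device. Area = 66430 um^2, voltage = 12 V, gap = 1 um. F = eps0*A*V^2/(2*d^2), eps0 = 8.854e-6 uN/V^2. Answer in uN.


Step 1: Identify parameters.
eps0 = 8.854e-6 uN/V^2, A = 66430 um^2, V = 12 V, d = 1 um
Step 2: Compute V^2 = 12^2 = 144
Step 3: Compute d^2 = 1^2 = 1
Step 4: F = 0.5 * 8.854e-6 * 66430 * 144 / 1
F = 42.348 uN


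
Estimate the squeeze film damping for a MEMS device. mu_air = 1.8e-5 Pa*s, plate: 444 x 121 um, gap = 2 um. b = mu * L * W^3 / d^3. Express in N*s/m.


Step 1: Convert to SI.
L = 444e-6 m, W = 121e-6 m, d = 2e-6 m
Step 2: W^3 = (121e-6)^3 = 1.77e-12 m^3
Step 3: d^3 = (2e-6)^3 = 8.00e-18 m^3
Step 4: b = 1.8e-5 * 444e-6 * 1.77e-12 / 8.00e-18
b = 1.77e-03 N*s/m


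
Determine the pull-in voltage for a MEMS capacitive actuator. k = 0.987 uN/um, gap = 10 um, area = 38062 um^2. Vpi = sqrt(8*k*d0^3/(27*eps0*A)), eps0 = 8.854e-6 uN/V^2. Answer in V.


Step 1: Compute numerator: 8 * k * d0^3 = 8 * 0.987 * 10^3 = 7896.0
Step 2: Compute denominator: 27 * eps0 * A = 27 * 8.854e-6 * 38062 = 9.099026
Step 3: Vpi = sqrt(7896.0 / 9.099026)
Vpi = 29.46 V


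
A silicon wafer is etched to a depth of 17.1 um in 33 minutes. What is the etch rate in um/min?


Step 1: Etch rate = depth / time
Step 2: rate = 17.1 / 33
rate = 0.518 um/min


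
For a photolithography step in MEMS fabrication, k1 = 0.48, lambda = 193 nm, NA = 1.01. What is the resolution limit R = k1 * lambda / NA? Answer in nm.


Step 1: Identify values: k1 = 0.48, lambda = 193 nm, NA = 1.01
Step 2: R = k1 * lambda / NA
R = 0.48 * 193 / 1.01
R = 91.7 nm


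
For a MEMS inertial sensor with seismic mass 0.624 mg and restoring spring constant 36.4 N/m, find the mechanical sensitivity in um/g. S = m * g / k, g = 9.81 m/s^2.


Step 1: Convert mass: m = 0.624 mg = 6.24e-07 kg
Step 2: S = m * g / k = 6.24e-07 * 9.81 / 36.4
Step 3: S = 1.68e-07 m/g
Step 4: Convert to um/g: S = 0.168 um/g


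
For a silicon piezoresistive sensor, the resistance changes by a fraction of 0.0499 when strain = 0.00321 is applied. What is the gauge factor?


Step 1: Identify values.
dR/R = 0.0499, strain = 0.00321
Step 2: GF = (dR/R) / strain = 0.0499 / 0.00321
GF = 15.5


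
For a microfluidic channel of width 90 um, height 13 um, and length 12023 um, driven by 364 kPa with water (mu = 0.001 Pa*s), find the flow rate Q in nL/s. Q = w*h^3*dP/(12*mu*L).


Step 1: Convert all dimensions to SI (meters).
w = 90e-6 m, h = 13e-6 m, L = 12023e-6 m, dP = 364e3 Pa
Step 2: Q = w * h^3 * dP / (12 * mu * L)
Q = 90e-6 * (13e-6)^3 * 364e3 / (12 * 0.001 * 12023e-6) = 4.9886135e-10 m^3/s
Step 3: Convert Q from m^3/s to nL/s (1 m^3 = 1e12 nL, so multiply by 1e12).
Q = 498.861 nL/s


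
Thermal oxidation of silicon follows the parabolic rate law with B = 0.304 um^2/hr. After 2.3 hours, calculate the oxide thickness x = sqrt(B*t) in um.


Step 1: Compute B*t = 0.304 * 2.3 = 0.6992
Step 2: x = sqrt(0.6992)
x = 0.836 um


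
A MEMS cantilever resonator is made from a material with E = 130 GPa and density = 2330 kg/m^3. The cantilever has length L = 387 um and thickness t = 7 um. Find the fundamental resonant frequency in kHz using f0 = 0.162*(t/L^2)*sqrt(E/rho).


Step 1: Convert units to SI.
t_SI = 7e-6 m, L_SI = 387e-6 m
Step 2: Calculate sqrt(E/rho).
sqrt(130e9 / 2330) = 7469.54 m/s
Step 3: Compute f0.
f0 = 0.162 * 7e-6 / (387e-6)^2 * 7469.54 = 56556.8 Hz = 56.56 kHz


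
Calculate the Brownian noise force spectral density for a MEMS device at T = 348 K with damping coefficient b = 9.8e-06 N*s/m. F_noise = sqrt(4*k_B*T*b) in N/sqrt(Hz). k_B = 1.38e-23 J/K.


Step 1: Compute 4 * k_B * T * b
= 4 * 1.38e-23 * 348 * 9.8e-06
= 1.8825e-25 N^2/Hz
Step 2: F_noise = sqrt(1.8825e-25)
F_noise = 4.34e-13 N/sqrt(Hz)


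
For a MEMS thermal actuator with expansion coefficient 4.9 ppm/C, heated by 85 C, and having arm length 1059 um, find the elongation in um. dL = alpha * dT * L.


Step 1: Convert CTE: alpha = 4.9 ppm/C = 4.9e-6 /C
Step 2: dL = 4.9e-6 * 85 * 1059
dL = 0.4411 um


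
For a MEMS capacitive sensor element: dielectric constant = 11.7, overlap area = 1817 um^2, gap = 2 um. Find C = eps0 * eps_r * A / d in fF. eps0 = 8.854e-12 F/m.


Step 1: Convert area to m^2: A = 1817e-12 m^2
Step 2: Convert gap to m: d = 2e-6 m
Step 3: C = eps0 * eps_r * A / d
C = 8.854e-12 * 11.7 * 1817e-12 / 2e-6
Step 4: Convert to fF (multiply by 1e15).
C = 94.11 fF


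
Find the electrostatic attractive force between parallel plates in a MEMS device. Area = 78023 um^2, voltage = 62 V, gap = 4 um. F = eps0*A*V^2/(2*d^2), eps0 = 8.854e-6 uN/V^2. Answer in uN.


Step 1: Identify parameters.
eps0 = 8.854e-6 uN/V^2, A = 78023 um^2, V = 62 V, d = 4 um
Step 2: Compute V^2 = 62^2 = 3844
Step 3: Compute d^2 = 4^2 = 16
Step 4: F = 0.5 * 8.854e-6 * 78023 * 3844 / 16
F = 82.984 uN


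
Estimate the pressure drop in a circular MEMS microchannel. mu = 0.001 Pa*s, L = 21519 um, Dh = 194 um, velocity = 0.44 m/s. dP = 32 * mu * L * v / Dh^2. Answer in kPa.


Step 1: Convert to SI: L = 21519e-6 m, Dh = 194e-6 m
Step 2: dP = 32 * 0.001 * 21519e-6 * 0.44 / (194e-6)^2
Step 3: dP = 8050.47 Pa
Step 4: Convert to kPa: dP = 8.05 kPa


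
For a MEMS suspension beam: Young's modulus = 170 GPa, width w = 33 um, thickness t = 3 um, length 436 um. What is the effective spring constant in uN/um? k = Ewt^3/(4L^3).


Step 1: Convert E to consistent units (1 GPa = 1000 uN/um^2).
E = 170 GPa = 170000 uN/um^2
Step 2: Compute t^3 = 3^3 = 27
Step 3: Compute L^3 = 436^3 = 82881856
Step 4: k = 170000 * 33 * 27 / (4 * 82881856)
k = 0.4569 uN/um


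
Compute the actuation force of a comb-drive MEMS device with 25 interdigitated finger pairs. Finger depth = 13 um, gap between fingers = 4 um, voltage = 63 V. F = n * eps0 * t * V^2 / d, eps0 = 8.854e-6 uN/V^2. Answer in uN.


Step 1: Parameters: n=25, eps0=8.854e-6 uN/V^2, t=13 um, V=63 V, d=4 um
Step 2: V^2 = 3969
Step 3: F = 25 * 8.854e-6 * 13 * 3969 / 4
F = 2.855 uN


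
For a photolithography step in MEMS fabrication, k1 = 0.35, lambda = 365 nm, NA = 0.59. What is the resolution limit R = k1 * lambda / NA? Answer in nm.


Step 1: Identify values: k1 = 0.35, lambda = 365 nm, NA = 0.59
Step 2: R = k1 * lambda / NA
R = 0.35 * 365 / 0.59
R = 216.5 nm


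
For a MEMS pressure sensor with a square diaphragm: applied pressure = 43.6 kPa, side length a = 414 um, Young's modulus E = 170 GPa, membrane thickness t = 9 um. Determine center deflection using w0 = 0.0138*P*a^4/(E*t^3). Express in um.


Step 1: Convert pressure to compatible units (E is in GPa, so P in GPa).
P = 43.6 kPa = 43.6e-6 GPa
Step 2: Compute numerator: 0.0138 * P * a^4.
a^4 = 414^4 = 29376588816
numerator = 0.0138 * 43.6e-6 * 29376588816 = 1.76753e+04
Step 3: Compute denominator: E * t^3 = 170 * 9^3 = 123930
Step 4: w0 = numerator / denominator = 1.76753e+04 / 123930 = 0.1426 um


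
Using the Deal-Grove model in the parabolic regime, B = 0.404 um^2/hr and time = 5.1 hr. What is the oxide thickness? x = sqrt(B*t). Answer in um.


Step 1: Compute B*t = 0.404 * 5.1 = 2.0604
Step 2: x = sqrt(2.0604)
x = 1.435 um


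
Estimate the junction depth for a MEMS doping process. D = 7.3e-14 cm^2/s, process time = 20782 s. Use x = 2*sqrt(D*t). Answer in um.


Step 1: Compute D*t = 7.3e-14 * 20782 = 1.517086e-09 cm^2
Step 2: sqrt(D*t) = 3.895e-05 cm
Step 3: x = 2 * 3.895e-05 cm = 7.79e-05 cm
Step 4: Convert to um (1 cm = 1e4 um): x = 0.779 um


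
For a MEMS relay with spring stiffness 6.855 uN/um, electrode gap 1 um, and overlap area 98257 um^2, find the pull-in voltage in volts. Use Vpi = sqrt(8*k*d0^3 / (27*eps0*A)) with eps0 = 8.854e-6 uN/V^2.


Step 1: Compute numerator: 8 * k * d0^3 = 8 * 6.855 * 1^3 = 54.84
Step 2: Compute denominator: 27 * eps0 * A = 27 * 8.854e-6 * 98257 = 23.489122
Step 3: Vpi = sqrt(54.84 / 23.489122)
Vpi = 1.53 V


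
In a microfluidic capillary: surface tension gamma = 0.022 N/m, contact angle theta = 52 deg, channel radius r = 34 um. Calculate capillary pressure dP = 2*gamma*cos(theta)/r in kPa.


Step 1: cos(52 deg) = 0.6157
Step 2: Convert r to m: r = 34e-6 m
Step 3: dP = 2 * 0.022 * 0.6157 / 34e-6 = 796.8 Pa
Step 4: Convert Pa to kPa (divide by 1000).
dP = 0.8 kPa


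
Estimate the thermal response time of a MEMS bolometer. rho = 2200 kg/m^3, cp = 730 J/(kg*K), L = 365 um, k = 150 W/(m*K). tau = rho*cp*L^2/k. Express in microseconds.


Step 1: Convert L to m: L = 365e-6 m
Step 2: L^2 = (365e-6)^2 = 1.33225e-07 m^2
Step 3: tau = 2200 * 730 * 1.33225e-07 / 150 = 1.42639567e-03 s
Step 4: Convert to microseconds (multiply by 1e6).
tau = 1426.396 us
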